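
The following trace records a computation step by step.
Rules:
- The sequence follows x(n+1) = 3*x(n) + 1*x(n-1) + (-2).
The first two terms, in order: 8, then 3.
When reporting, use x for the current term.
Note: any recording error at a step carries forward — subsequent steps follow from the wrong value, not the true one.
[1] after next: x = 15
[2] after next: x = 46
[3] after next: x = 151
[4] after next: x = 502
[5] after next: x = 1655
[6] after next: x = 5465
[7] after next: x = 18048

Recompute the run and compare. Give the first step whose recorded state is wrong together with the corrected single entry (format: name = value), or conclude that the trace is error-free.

step 4, x = 497

1. x = 3*(3) + (1)*(8) + (-2) = 15 (exactly as logged)
2. x = 3*(15) + (1)*(3) + (-2) = 46 (no discrepancy)
3. x = 3*(46) + (1)*(15) + (-2) = 151 (exactly as logged)
4. x = 3*(151) + (1)*(46) + (-2) = 497 (a discrepancy with the trace)
So the first discrepancy is step 4, where the right value is x = 497.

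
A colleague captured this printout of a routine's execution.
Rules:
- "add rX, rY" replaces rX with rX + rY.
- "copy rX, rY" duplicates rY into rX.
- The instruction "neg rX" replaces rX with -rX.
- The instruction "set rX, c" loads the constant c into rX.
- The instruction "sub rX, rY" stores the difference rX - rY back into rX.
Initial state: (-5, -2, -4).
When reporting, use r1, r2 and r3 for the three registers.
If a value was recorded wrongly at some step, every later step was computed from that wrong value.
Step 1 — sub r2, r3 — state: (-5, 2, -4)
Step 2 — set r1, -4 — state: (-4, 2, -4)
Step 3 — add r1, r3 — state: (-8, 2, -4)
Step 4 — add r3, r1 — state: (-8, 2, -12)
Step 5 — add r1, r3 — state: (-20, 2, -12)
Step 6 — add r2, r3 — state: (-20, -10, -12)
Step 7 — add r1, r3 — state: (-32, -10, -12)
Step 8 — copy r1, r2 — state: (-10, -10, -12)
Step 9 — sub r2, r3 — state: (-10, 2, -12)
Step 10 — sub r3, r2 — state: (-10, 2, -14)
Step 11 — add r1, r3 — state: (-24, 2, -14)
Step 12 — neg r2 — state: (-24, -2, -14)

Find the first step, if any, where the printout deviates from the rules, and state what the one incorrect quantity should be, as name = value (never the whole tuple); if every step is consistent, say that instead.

no error

Recomputing the run from the initial state:
step 1: r1 = -5, r2 = 2, r3 = -4
step 2: r1 = -4, r2 = 2, r3 = -4
step 3: r1 = -8, r2 = 2, r3 = -4
step 4: r1 = -8, r2 = 2, r3 = -12
step 5: r1 = -20, r2 = 2, r3 = -12
step 6: r1 = -20, r2 = -10, r3 = -12
step 7: r1 = -32, r2 = -10, r3 = -12
step 8: r1 = -10, r2 = -10, r3 = -12
step 9: r1 = -10, r2 = 2, r3 = -12
step 10: r1 = -10, r2 = 2, r3 = -14
step 11: r1 = -24, r2 = 2, r3 = -14
step 12: r1 = -24, r2 = -2, r3 = -14
This matches the printout at every step.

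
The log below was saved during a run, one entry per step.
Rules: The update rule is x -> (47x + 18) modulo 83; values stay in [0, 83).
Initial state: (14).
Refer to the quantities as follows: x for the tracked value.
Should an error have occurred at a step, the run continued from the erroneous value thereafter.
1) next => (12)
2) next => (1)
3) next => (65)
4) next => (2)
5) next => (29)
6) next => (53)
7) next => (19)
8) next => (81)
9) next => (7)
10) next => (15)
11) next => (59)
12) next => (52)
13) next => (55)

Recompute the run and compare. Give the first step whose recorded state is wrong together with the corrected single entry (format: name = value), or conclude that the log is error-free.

no error

Recomputing the run from the initial state:
step 1: x = 12
step 2: x = 1
step 3: x = 65
step 4: x = 2
step 5: x = 29
step 6: x = 53
step 7: x = 19
step 8: x = 81
step 9: x = 7
step 10: x = 15
step 11: x = 59
step 12: x = 52
step 13: x = 55
This matches the log at every step.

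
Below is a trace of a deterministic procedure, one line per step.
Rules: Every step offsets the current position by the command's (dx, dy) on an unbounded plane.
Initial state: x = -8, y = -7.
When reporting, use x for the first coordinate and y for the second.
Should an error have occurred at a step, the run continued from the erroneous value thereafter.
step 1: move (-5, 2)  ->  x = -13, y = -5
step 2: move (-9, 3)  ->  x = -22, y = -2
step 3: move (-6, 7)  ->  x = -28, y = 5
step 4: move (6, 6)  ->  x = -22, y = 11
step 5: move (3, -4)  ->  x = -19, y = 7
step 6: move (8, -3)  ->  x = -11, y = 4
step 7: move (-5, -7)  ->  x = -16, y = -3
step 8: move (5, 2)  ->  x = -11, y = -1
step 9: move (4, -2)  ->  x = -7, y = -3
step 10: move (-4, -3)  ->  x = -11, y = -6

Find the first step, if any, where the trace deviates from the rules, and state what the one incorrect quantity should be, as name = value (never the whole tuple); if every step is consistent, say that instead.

no error

Step 1: x = -8 + (-5) = -13, y = -7 + (2) = -5 — matches.
Step 2: x = -13 + (-9) = -22, y = -5 + (3) = -2 — confirmed correct.
Step 3: x = -22 + (-6) = -28, y = -2 + (7) = 5 — consistent with the trace.
Step 4: x = -28 + (6) = -22, y = 5 + (6) = 11 — in agreement.
Step 5: x = -22 + (3) = -19, y = 11 + (-4) = 7 — matches.
Step 6: x = -19 + (8) = -11, y = 7 + (-3) = 4 — matches.
Step 7: x = -11 + (-5) = -16, y = 4 + (-7) = -3 — verified.
Step 8: x = -16 + (5) = -11, y = -3 + (2) = -1 — consistent with the trace.
Step 9: x = -11 + (4) = -7, y = -1 + (-2) = -3 — in agreement.
Step 10: x = -7 + (-4) = -11, y = -3 + (-3) = -6 — checks out.
Each recorded entry agrees with the recomputation.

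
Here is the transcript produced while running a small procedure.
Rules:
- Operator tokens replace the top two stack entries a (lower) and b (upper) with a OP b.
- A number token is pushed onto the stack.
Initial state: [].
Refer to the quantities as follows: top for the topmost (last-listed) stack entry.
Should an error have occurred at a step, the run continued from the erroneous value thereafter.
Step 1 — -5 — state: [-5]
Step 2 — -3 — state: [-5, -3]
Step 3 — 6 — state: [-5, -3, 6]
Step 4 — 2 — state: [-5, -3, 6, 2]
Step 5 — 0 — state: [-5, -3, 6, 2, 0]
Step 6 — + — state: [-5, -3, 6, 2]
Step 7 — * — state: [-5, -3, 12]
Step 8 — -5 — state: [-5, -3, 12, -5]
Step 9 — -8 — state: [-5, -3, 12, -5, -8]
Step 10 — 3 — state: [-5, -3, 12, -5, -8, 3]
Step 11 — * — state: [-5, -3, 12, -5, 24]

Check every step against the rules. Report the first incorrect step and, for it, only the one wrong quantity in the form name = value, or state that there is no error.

step 11, top = -24

Recomputing the run from the initial state:
step 1: [-5]
step 2: [-5, -3]
step 3: [-5, -3, 6]
step 4: [-5, -3, 6, 2]
step 5: [-5, -3, 6, 2, 0]
step 6: [-5, -3, 6, 2]
step 7: [-5, -3, 12]
step 8: [-5, -3, 12, -5]
step 9: [-5, -3, 12, -5, -8]
step 10: [-5, -3, 12, -5, -8, 3]
step 11: [-5, -3, 12, -5, -24]
The first disagreement with the transcript is at step 11, where the value should be top = -24.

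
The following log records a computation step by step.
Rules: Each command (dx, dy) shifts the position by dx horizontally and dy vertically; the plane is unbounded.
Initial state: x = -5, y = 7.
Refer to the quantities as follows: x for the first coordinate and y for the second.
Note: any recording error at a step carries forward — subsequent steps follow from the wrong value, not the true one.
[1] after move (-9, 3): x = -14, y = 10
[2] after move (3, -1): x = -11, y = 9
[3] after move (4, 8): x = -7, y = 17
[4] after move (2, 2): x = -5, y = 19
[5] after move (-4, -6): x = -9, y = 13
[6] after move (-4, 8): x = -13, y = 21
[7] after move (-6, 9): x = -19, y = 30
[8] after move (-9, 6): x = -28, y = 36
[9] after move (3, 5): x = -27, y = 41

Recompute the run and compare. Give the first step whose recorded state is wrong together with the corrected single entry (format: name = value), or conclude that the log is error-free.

Step 1: x = -5 + (-9) = -14, y = 7 + (3) = 10 — confirmed correct.
Step 2: x = -14 + (3) = -11, y = 10 + (-1) = 9 — in agreement.
Step 3: x = -11 + (4) = -7, y = 9 + (8) = 17 — checks out.
Step 4: x = -7 + (2) = -5, y = 17 + (2) = 19 — same as recorded.
Step 5: x = -5 + (-4) = -9, y = 19 + (-6) = 13 — exactly as logged.
Step 6: x = -9 + (-4) = -13, y = 13 + (8) = 21 — consistent with the log.
Step 7: x = -13 + (-6) = -19, y = 21 + (9) = 30 — same as recorded.
Step 8: x = -19 + (-9) = -28, y = 30 + (6) = 36 — consistent with the log.
Step 9: x = -28 + (3) = -25, y = 36 + (5) = 41 — first mismatch against the log.
Step 9 is the first one off; corrected, x = -25.

step 9, x = -25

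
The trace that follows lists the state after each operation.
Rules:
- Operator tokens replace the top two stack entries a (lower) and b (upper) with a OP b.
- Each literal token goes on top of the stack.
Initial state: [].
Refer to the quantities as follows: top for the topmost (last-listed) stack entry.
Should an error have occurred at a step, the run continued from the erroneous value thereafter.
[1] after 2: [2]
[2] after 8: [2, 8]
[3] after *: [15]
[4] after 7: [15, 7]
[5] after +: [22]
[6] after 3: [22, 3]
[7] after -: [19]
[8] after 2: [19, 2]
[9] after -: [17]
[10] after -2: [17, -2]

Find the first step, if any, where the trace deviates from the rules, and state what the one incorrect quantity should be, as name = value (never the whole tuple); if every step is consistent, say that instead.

step 3, top = 16

Recomputing the run from the initial state:
step 1: [2]
step 2: [2, 8]
step 3: [16]
step 4: [16, 7]
step 5: [23]
step 6: [23, 3]
step 7: [20]
step 8: [20, 2]
step 9: [18]
step 10: [18, -2]
The first disagreement with the trace is at step 3, where the value should be top = 16.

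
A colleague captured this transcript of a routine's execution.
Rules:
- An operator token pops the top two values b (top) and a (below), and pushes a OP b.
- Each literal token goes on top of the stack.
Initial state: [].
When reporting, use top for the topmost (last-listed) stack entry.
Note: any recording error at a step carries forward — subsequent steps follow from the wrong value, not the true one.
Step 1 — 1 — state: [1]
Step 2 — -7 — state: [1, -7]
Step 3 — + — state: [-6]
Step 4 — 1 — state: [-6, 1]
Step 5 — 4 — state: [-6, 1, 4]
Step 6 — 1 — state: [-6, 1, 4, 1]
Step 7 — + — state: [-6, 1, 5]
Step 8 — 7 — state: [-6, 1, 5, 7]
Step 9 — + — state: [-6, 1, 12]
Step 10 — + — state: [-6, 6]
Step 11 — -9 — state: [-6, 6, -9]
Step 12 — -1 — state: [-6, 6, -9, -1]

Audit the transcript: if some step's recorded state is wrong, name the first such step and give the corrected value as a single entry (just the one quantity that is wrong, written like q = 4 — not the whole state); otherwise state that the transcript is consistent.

step 10, top = 13

step 1: push 1: top = 1 -> consistent with the transcript
step 2: push -7: top = -7 -> same as recorded
step 3: 1 + -7 = -6 -> confirmed correct
step 4: push 1: top = 1 -> agrees with the transcript
step 5: push 4: top = 4 -> no discrepancy
step 6: push 1: top = 1 -> exactly as logged
step 7: 4 + 1 = 5 -> exactly as logged
step 8: push 7: top = 7 -> checks out
step 9: 5 + 7 = 12 -> consistent with the transcript
step 10: 1 + 12 = 13 -> not what was recorded
First deviation found at step 10; the corrected entry is top = 13.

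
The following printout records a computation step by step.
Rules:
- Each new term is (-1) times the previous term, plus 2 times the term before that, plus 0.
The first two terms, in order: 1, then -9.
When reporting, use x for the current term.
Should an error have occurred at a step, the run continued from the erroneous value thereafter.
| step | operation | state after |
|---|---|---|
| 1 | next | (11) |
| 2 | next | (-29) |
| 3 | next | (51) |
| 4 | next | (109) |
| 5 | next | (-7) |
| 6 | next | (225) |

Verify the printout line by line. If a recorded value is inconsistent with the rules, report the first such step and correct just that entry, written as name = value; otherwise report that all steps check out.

Recomputing the run from the initial state:
step 1: x = 11
step 2: x = -29
step 3: x = 51
step 4: x = -109
step 5: x = 211
step 6: x = -429
The first disagreement with the printout is at step 4, where the value should be x = -109.

step 4, x = -109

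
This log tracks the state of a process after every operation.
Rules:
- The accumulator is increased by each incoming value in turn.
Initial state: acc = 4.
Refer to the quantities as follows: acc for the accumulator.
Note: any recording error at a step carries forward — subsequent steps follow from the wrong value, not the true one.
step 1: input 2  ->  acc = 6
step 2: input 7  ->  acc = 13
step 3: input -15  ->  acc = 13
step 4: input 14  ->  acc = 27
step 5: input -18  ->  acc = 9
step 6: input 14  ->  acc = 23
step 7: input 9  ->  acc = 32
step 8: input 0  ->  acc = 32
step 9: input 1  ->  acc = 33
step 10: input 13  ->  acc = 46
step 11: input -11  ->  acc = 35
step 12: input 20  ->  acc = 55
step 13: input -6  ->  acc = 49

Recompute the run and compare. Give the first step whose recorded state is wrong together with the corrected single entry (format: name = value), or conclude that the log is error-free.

step 1: acc = 4 + 2 = 6 -> no discrepancy
step 2: acc = 6 + 7 = 13 -> consistent with the log
step 3: acc = 13 + -15 = -2 -> this is not what the log shows
First deviation found at step 3; the corrected entry is acc = -2.

step 3, acc = -2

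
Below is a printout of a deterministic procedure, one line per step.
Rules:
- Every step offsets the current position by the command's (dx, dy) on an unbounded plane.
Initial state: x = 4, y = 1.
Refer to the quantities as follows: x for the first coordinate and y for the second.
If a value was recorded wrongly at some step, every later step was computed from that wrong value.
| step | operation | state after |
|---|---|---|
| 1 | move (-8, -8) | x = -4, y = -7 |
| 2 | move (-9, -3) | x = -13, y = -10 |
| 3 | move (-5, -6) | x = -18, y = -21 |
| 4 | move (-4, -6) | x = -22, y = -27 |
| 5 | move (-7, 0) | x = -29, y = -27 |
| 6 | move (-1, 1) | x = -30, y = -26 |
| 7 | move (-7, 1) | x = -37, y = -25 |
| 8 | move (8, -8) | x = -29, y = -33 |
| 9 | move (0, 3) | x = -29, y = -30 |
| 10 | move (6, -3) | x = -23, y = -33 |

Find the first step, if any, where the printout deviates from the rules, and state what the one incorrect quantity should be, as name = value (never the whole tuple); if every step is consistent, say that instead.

step 3, y = -16

Step 1: x = 4 + (-8) = -4, y = 1 + (-8) = -7 — consistent with the printout.
Step 2: x = -4 + (-9) = -13, y = -7 + (-3) = -10 — agrees with the printout.
Step 3: x = -13 + (-5) = -18, y = -10 + (-6) = -16 — the recorded entry deviates here.
The earliest wrong entry is at step 3: it should read y = -16.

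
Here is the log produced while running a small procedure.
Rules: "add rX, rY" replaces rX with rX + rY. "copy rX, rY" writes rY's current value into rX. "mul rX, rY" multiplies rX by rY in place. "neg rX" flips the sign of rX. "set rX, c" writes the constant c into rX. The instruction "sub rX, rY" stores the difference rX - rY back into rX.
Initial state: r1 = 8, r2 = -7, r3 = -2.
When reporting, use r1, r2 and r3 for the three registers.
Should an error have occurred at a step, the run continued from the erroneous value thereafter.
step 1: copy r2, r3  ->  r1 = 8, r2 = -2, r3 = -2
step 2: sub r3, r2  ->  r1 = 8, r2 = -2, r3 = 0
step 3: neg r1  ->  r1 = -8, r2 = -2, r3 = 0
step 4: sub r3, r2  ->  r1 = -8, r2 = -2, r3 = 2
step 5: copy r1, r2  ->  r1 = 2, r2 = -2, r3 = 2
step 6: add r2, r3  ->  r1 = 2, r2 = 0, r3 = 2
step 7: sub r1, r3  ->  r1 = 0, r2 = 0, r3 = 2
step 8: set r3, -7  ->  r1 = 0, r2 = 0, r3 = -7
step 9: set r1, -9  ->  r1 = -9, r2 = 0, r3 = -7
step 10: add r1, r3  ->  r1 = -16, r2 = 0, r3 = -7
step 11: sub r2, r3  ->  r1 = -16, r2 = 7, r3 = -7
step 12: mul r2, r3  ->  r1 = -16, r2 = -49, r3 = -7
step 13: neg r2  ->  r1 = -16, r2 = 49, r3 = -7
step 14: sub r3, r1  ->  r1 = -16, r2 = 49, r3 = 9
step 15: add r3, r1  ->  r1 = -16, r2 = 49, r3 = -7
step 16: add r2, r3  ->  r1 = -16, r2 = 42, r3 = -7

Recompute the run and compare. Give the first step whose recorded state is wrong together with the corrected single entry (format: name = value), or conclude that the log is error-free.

step 1: r2 = -2 -> agrees with the log
step 2: r3 = -2 - -2 = 0 -> consistent with the log
step 3: r1 = -(8) = -8 -> checks out
step 4: r3 = 0 - -2 = 2 -> verified
step 5: r1 = -2 -> the entry is off here
The audit stops at step 5: the recorded entry is wrong and should be r1 = -2.

step 5, r1 = -2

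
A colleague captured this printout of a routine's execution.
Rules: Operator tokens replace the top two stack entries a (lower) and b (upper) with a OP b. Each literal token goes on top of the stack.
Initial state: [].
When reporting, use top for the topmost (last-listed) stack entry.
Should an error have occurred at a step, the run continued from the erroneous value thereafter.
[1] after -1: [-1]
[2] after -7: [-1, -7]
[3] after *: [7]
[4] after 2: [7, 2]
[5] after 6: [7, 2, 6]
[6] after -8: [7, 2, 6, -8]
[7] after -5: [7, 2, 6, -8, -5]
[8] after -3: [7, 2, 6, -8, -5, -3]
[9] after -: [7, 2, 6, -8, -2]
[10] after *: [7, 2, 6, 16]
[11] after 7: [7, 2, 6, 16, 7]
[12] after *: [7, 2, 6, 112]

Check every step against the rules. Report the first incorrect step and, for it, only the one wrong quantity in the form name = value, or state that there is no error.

Recomputing the run from the initial state:
step 1: [-1]
step 2: [-1, -7]
step 3: [7]
step 4: [7, 2]
step 5: [7, 2, 6]
step 6: [7, 2, 6, -8]
step 7: [7, 2, 6, -8, -5]
step 8: [7, 2, 6, -8, -5, -3]
step 9: [7, 2, 6, -8, -2]
step 10: [7, 2, 6, 16]
step 11: [7, 2, 6, 16, 7]
step 12: [7, 2, 6, 112]
This matches the printout at every step.

no error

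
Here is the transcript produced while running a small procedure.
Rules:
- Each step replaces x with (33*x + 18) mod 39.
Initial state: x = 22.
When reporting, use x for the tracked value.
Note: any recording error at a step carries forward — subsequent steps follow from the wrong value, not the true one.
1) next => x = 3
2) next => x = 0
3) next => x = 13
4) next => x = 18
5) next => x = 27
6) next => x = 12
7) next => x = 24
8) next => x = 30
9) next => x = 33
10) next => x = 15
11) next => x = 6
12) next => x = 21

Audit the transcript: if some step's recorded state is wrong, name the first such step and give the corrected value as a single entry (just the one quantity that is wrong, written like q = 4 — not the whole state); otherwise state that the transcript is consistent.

Recomputing the run from the initial state:
step 1: x = 3
step 2: x = 0
step 3: x = 18
step 4: x = 27
step 5: x = 12
step 6: x = 24
step 7: x = 30
step 8: x = 33
step 9: x = 15
step 10: x = 6
step 11: x = 21
step 12: x = 9
The first disagreement with the transcript is at step 3, where the value should be x = 18.

step 3, x = 18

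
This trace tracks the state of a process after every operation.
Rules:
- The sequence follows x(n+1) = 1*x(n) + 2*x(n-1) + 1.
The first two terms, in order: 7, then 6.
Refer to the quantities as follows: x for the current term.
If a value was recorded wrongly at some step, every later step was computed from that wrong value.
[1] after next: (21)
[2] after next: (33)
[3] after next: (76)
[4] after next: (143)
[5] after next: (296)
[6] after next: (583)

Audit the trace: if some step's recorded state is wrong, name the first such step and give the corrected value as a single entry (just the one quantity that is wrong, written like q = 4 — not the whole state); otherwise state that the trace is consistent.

Recomputing the run from the initial state:
step 1: x = 21
step 2: x = 34
step 3: x = 77
step 4: x = 146
step 5: x = 301
step 6: x = 594
The first disagreement with the trace is at step 2, where the value should be x = 34.

step 2, x = 34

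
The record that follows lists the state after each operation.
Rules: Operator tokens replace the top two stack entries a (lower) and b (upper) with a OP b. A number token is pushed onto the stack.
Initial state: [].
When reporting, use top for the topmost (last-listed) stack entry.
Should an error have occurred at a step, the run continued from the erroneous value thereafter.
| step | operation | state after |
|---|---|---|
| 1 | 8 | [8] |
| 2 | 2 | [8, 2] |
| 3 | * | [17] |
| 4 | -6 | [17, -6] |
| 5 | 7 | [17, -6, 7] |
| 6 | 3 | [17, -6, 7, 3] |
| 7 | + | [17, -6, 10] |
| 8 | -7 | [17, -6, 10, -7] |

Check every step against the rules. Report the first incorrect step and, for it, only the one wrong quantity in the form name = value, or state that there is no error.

step 3, top = 16

Recomputing the run from the initial state:
step 1: [8]
step 2: [8, 2]
step 3: [16]
step 4: [16, -6]
step 5: [16, -6, 7]
step 6: [16, -6, 7, 3]
step 7: [16, -6, 10]
step 8: [16, -6, 10, -7]
The first disagreement with the record is at step 3, where the value should be top = 16.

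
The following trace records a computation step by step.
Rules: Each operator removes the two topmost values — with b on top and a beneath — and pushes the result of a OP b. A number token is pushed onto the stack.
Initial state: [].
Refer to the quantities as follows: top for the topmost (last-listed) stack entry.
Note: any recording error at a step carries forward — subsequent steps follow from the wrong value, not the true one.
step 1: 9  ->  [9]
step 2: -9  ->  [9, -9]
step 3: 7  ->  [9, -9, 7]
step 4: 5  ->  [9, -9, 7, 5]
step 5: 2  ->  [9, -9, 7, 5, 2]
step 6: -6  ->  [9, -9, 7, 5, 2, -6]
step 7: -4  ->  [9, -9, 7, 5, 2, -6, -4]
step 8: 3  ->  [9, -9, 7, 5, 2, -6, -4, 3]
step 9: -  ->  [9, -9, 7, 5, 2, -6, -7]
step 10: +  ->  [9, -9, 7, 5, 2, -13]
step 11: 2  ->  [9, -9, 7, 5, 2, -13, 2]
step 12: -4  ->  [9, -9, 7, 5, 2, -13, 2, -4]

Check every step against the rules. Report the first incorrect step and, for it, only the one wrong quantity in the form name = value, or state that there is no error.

Step 1: push 9: top = 9 — same as recorded.
Step 2: push -9: top = -9 — exactly as logged.
Step 3: push 7: top = 7 — agrees with the trace.
Step 4: push 5: top = 5 — same as recorded.
Step 5: push 2: top = 2 — consistent with the trace.
Step 6: push -6: top = -6 — verified.
Step 7: push -4: top = -4 — no discrepancy.
Step 8: push 3: top = 3 — consistent with the trace.
Step 9: -4 - 3 = -7 — no discrepancy.
Step 10: -6 + -7 = -13 — checks out.
Step 11: push 2: top = 2 — exactly as logged.
Step 12: push -4: top = -4 — same as recorded.
The recomputation confirms every line.

no error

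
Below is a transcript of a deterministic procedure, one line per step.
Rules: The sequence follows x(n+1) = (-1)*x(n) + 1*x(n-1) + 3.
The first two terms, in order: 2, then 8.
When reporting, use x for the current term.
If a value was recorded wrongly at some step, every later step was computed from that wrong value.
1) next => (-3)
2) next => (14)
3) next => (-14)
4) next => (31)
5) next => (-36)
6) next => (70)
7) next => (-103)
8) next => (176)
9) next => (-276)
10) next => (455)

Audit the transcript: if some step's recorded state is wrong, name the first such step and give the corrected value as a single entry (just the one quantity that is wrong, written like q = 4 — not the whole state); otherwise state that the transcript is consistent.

Recomputing the run from the initial state:
step 1: x = -3
step 2: x = 14
step 3: x = -14
step 4: x = 31
step 5: x = -42
step 6: x = 76
step 7: x = -115
step 8: x = 194
step 9: x = -306
step 10: x = 503
The first disagreement with the transcript is at step 5, where the value should be x = -42.

step 5, x = -42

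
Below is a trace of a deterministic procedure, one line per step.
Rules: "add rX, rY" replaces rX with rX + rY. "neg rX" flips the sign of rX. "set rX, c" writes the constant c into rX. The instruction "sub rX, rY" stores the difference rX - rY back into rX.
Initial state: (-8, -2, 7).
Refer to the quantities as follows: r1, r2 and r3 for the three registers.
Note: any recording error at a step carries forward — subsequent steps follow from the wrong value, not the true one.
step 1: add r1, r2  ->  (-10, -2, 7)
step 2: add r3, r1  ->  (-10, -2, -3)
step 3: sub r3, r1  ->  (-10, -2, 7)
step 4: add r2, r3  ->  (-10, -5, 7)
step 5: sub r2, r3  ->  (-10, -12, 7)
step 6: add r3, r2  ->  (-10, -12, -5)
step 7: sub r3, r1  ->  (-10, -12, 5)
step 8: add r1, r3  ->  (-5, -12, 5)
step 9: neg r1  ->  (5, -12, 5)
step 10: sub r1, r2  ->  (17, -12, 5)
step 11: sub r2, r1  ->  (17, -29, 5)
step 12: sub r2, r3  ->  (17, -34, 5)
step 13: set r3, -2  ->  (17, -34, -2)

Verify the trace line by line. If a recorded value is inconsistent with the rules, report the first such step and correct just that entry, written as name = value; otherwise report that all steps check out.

Step 1: r1 = -8 + -2 = -10 — confirmed correct.
Step 2: r3 = 7 + -10 = -3 — exactly as logged.
Step 3: r3 = -3 - -10 = 7 — same as recorded.
Step 4: r2 = -2 + 7 = 5 — not what was recorded.
The earliest wrong entry is at step 4: it should read r2 = 5.

step 4, r2 = 5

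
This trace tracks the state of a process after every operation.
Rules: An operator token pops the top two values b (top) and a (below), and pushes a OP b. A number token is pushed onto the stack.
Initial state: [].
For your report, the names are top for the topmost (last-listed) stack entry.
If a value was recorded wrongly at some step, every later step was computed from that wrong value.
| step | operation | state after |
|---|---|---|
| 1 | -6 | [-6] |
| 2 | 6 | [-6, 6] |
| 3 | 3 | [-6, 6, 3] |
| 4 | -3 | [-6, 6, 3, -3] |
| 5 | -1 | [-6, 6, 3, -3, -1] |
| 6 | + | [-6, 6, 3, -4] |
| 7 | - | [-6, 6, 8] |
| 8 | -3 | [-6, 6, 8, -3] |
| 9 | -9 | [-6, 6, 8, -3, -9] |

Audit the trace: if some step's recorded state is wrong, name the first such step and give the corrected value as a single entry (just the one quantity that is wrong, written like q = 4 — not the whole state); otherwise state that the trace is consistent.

step 7, top = 7

Step 1: push -6: top = -6 — no discrepancy.
Step 2: push 6: top = 6 — confirmed correct.
Step 3: push 3: top = 3 — verified.
Step 4: push -3: top = -3 — verified.
Step 5: push -1: top = -1 — matches.
Step 6: -3 + -1 = -4 — same as recorded.
Step 7: 3 - -4 = 7 — the trace disagrees here.
Conclusion: step 7 carries the first error; the entry should be top = 7.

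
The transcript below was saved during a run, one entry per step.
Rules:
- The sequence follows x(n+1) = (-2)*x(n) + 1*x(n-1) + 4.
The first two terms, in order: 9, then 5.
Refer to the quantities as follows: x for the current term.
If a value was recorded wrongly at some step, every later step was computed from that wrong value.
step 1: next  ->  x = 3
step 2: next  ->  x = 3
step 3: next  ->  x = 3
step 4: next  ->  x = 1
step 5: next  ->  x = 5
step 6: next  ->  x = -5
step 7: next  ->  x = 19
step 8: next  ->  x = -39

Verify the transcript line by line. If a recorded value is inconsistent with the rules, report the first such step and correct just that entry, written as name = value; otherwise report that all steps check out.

1. x = -2*(5) + (1)*(9) + (4) = 3 (agrees with the transcript)
2. x = -2*(3) + (1)*(5) + (4) = 3 (checks out)
3. x = -2*(3) + (1)*(3) + (4) = 1 (the recorded entry deviates here)
The earliest wrong entry is at step 3: it should read x = 1.

step 3, x = 1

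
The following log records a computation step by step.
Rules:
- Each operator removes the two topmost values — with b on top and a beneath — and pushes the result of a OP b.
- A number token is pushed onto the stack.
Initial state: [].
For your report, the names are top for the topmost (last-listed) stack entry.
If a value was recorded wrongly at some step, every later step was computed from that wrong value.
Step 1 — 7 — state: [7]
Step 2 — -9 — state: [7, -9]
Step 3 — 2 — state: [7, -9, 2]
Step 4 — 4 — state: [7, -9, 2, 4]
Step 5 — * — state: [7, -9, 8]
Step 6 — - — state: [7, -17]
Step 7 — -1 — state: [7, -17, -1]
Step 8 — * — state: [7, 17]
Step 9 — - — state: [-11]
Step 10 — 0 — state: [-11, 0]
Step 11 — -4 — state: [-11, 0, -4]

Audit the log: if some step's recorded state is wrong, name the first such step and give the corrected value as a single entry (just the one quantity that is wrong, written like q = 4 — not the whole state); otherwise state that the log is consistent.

1. push 7: top = 7 (exactly as logged)
2. push -9: top = -9 (in agreement)
3. push 2: top = 2 (no discrepancy)
4. push 4: top = 4 (same as recorded)
5. 2 * 4 = 8 (confirmed correct)
6. -9 - 8 = -17 (agrees with the log)
7. push -1: top = -1 (consistent with the log)
8. -17 * -1 = 17 (verified)
9. 7 - 17 = -10 (this is not what the log shows)
So the first discrepancy is step 9, where the right value is top = -10.

step 9, top = -10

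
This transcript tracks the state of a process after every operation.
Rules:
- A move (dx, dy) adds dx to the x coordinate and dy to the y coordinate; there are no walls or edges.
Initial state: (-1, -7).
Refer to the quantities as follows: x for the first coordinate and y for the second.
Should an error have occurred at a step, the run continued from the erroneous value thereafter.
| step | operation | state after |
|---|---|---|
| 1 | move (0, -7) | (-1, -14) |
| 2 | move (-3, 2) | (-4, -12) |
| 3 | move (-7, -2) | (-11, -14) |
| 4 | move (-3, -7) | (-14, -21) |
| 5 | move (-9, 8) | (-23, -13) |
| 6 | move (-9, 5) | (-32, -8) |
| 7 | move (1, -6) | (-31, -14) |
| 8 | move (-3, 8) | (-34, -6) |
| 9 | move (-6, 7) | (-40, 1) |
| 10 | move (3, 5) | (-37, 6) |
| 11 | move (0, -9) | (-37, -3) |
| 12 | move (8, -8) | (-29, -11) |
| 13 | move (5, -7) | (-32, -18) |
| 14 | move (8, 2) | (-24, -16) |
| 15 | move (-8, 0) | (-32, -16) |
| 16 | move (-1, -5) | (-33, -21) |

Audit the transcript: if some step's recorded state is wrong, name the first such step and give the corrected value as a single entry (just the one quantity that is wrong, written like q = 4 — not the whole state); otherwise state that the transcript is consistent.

step 13, x = -24

Step 1: x = -1 + (0) = -1, y = -7 + (-7) = -14 — confirmed correct.
Step 2: x = -1 + (-3) = -4, y = -14 + (2) = -12 — confirmed correct.
Step 3: x = -4 + (-7) = -11, y = -12 + (-2) = -14 — consistent with the transcript.
Step 4: x = -11 + (-3) = -14, y = -14 + (-7) = -21 — matches.
Step 5: x = -14 + (-9) = -23, y = -21 + (8) = -13 — checks out.
Step 6: x = -23 + (-9) = -32, y = -13 + (5) = -8 — confirmed correct.
Step 7: x = -32 + (1) = -31, y = -8 + (-6) = -14 — same as recorded.
Step 8: x = -31 + (-3) = -34, y = -14 + (8) = -6 — consistent with the transcript.
Step 9: x = -34 + (-6) = -40, y = -6 + (7) = 1 — confirmed correct.
Step 10: x = -40 + (3) = -37, y = 1 + (5) = 6 — same as recorded.
Step 11: x = -37 + (0) = -37, y = 6 + (-9) = -3 — in agreement.
Step 12: x = -37 + (8) = -29, y = -3 + (-8) = -11 — in agreement.
Step 13: x = -29 + (5) = -24, y = -11 + (-7) = -18 — a discrepancy with the transcript.
The earliest wrong entry is at step 13: it should read x = -24.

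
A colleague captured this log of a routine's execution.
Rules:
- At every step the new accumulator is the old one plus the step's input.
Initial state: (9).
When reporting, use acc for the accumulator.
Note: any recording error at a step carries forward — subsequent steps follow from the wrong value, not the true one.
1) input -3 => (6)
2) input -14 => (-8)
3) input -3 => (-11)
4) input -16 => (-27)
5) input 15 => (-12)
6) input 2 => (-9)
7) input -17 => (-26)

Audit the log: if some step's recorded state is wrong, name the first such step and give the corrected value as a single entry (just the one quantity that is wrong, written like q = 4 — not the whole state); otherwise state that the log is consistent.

Step 1: acc = 9 + -3 = 6 — verified.
Step 2: acc = 6 + -14 = -8 — same as recorded.
Step 3: acc = -8 + -3 = -11 — exactly as logged.
Step 4: acc = -11 + -16 = -27 — matches.
Step 5: acc = -27 + 15 = -12 — checks out.
Step 6: acc = -12 + 2 = -10 — the recorded entry deviates here.
The audit stops at step 6: the recorded entry is wrong and should be acc = -10.

step 6, acc = -10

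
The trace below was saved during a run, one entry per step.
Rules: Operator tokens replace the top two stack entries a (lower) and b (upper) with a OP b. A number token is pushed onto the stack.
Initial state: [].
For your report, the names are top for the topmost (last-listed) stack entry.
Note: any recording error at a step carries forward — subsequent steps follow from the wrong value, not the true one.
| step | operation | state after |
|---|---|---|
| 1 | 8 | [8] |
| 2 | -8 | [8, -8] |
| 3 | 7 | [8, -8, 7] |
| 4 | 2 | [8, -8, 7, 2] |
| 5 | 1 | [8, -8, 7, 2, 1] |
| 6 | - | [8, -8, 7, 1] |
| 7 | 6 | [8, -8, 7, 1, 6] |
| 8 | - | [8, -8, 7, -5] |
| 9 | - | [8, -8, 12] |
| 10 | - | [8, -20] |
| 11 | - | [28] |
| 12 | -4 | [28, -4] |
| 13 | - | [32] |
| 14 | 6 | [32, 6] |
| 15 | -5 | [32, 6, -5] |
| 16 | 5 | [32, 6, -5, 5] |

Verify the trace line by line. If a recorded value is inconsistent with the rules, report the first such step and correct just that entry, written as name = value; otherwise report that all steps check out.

no error

Step 1: push 8: top = 8 — verified.
Step 2: push -8: top = -8 — verified.
Step 3: push 7: top = 7 — agrees with the trace.
Step 4: push 2: top = 2 — same as recorded.
Step 5: push 1: top = 1 — verified.
Step 6: 2 - 1 = 1 — matches.
Step 7: push 6: top = 6 — exactly as logged.
Step 8: 1 - 6 = -5 — confirmed correct.
Step 9: 7 - -5 = 12 — verified.
Step 10: -8 - 12 = -20 — same as recorded.
Step 11: 8 - -20 = 28 — agrees with the trace.
Step 12: push -4: top = -4 — agrees with the trace.
Step 13: 28 - -4 = 32 — checks out.
Step 14: push 6: top = 6 — confirmed correct.
Step 15: push -5: top = -5 — same as recorded.
Step 16: push 5: top = 5 — confirmed correct.
The whole run recomputes cleanly — no discrepancies.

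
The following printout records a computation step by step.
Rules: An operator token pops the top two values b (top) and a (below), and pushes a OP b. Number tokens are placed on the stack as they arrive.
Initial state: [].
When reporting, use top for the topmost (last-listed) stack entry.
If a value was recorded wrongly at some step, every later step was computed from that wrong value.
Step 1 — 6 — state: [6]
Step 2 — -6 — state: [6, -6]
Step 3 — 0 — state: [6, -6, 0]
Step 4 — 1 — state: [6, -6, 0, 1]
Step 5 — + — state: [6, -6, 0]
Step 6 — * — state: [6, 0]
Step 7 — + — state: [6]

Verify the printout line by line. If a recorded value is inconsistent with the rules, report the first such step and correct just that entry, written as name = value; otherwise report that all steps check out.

Recomputing the run from the initial state:
step 1: [6]
step 2: [6, -6]
step 3: [6, -6, 0]
step 4: [6, -6, 0, 1]
step 5: [6, -6, 1]
step 6: [6, -6]
step 7: [0]
The first disagreement with the printout is at step 5, where the value should be top = 1.

step 5, top = 1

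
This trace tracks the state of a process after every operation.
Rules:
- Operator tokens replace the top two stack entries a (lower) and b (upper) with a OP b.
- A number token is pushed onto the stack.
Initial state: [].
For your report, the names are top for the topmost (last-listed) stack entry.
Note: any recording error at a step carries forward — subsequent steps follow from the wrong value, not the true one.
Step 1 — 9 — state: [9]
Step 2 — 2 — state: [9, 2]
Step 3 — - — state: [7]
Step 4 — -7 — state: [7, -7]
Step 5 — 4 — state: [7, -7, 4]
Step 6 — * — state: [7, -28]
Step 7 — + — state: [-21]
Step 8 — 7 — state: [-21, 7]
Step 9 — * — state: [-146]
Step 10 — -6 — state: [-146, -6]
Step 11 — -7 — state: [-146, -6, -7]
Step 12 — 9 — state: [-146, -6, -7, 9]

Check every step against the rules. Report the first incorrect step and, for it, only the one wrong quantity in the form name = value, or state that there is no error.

Recomputing the run from the initial state:
step 1: [9]
step 2: [9, 2]
step 3: [7]
step 4: [7, -7]
step 5: [7, -7, 4]
step 6: [7, -28]
step 7: [-21]
step 8: [-21, 7]
step 9: [-147]
step 10: [-147, -6]
step 11: [-147, -6, -7]
step 12: [-147, -6, -7, 9]
The first disagreement with the trace is at step 9, where the value should be top = -147.

step 9, top = -147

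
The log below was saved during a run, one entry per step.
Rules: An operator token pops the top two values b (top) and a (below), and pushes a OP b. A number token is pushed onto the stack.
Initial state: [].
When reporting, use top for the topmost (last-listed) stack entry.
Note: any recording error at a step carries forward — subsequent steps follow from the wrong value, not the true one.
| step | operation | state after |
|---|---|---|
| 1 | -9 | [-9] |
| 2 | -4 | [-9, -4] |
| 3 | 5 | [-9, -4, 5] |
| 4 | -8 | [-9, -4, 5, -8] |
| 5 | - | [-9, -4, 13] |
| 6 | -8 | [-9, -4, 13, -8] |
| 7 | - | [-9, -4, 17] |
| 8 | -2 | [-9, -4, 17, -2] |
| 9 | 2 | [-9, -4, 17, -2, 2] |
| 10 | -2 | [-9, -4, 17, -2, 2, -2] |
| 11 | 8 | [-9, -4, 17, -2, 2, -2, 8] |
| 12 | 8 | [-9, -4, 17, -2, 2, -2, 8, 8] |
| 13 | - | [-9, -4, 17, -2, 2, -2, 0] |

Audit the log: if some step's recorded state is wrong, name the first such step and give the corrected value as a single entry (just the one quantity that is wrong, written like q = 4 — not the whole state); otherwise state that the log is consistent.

step 1: push -9: top = -9 -> consistent with the log
step 2: push -4: top = -4 -> checks out
step 3: push 5: top = 5 -> in agreement
step 4: push -8: top = -8 -> agrees with the log
step 5: 5 - -8 = 13 -> verified
step 6: push -8: top = -8 -> no discrepancy
step 7: 13 - -8 = 21 -> the entry is off here
That makes step 7 the first incorrect line — top = 21 is what it should show.

step 7, top = 21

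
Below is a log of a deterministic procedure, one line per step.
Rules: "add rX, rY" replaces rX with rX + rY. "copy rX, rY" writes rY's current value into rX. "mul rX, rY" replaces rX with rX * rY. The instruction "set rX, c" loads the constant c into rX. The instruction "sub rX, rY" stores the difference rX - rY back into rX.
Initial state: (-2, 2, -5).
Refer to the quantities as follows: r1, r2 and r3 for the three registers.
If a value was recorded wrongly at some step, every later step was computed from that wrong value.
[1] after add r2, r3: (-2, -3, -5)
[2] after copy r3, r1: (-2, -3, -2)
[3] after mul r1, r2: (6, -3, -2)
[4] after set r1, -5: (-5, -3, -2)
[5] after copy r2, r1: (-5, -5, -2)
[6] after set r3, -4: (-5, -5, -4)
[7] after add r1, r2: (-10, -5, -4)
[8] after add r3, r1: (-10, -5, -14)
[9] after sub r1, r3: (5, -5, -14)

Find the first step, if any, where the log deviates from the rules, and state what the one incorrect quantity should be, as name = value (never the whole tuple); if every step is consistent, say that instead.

1. r2 = 2 + -5 = -3 (verified)
2. r3 = -2 (checks out)
3. r1 = -2 * -3 = 6 (in agreement)
4. r1 = -5 (no discrepancy)
5. r2 = -5 (confirmed correct)
6. r3 = -4 (in agreement)
7. r1 = -5 + -5 = -10 (exactly as logged)
8. r3 = -4 + -10 = -14 (in agreement)
9. r1 = -10 - -14 = 4 (the entry is off here)
First deviation found at step 9; the corrected entry is r1 = 4.

step 9, r1 = 4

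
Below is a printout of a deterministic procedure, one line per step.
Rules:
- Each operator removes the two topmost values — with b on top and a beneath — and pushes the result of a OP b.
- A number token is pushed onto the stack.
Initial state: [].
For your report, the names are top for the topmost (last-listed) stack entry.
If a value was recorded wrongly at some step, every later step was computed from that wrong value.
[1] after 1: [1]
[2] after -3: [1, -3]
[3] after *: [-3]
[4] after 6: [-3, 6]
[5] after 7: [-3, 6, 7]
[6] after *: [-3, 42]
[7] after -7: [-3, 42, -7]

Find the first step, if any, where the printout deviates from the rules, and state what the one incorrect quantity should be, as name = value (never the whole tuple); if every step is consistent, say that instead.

no error

Recomputing the run from the initial state:
step 1: [1]
step 2: [1, -3]
step 3: [-3]
step 4: [-3, 6]
step 5: [-3, 6, 7]
step 6: [-3, 42]
step 7: [-3, 42, -7]
This matches the printout at every step.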